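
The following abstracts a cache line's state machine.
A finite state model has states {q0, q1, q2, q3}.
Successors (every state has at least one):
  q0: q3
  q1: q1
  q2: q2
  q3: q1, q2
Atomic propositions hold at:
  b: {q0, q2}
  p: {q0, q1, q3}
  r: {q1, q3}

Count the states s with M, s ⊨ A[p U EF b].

EF b: least fixpoint, start Z0 = {q0, q2}, add states with some successor in Z. Z1 = {q0, q2, q3}; fixed.
Sat(EF b) = {q0, q2, q3}
A[p U EF b]: least fixpoint, start Z0 = Sat(EF b) = {q0, q2, q3}, add states in Sat(p) with every successor in Z. Already a fixed point.
Sat(A[p U EF b]) = {q0, q2, q3}
|Sat(A[p U EF b])| = |{q0, q2, q3}| = 3.

3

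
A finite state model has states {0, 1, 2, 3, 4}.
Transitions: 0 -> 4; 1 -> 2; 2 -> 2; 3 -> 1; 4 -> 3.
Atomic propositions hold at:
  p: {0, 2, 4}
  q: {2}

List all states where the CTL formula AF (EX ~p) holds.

Sat(~p) = {1, 3}
Sat(EX ~p) = {s : some successor in {1, 3}} = {3, 4}
AF (EX ~p): least fixpoint, start Z0 = {3, 4}, add states with every successor in Z. Z1 = {0, 3, 4}; fixed.
Sat(AF (EX ~p)) = {0, 3, 4}

{0, 3, 4}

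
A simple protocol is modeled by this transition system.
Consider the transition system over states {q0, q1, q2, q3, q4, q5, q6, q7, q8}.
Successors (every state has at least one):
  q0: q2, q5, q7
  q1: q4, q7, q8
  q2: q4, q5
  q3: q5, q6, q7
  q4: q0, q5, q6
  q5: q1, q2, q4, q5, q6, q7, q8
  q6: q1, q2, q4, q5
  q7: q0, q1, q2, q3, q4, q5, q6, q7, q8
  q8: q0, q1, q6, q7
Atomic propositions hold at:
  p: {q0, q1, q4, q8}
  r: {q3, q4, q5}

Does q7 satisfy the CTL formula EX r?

Yes

Sat(EX r) = {s : some successor in {q3, q4, q5}} = {q0, q1, q2, q3, q4, q5, q6, q7}
q7 ∈ Sat(EX r) = {q0, q1, q2, q3, q4, q5, q6, q7}, so the formula holds at q7.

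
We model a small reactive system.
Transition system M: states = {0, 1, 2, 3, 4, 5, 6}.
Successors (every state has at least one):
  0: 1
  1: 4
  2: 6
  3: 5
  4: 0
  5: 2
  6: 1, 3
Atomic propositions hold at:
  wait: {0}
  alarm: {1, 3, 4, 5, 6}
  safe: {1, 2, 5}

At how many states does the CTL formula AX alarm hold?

Sat(AX alarm) = {s : every successor in {1, 3, 4, 5, 6}} = {0, 1, 2, 3, 6}
|Sat(AX alarm)| = |{0, 1, 2, 3, 6}| = 5.

5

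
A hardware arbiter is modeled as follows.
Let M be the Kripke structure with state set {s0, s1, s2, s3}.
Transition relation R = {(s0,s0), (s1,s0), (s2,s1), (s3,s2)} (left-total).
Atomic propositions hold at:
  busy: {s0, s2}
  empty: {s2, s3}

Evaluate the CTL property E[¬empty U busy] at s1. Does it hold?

Sat(¬empty) = {s0, s1}
E[¬empty U busy]: least fixpoint, start Z0 = Sat(busy) = {s0, s2}, add states in Sat(¬empty) with some successor in Z. Z1 = {s0, s1, s2}; fixed.
Sat(E[¬empty U busy]) = {s0, s1, s2}
s1 ∈ Sat(E[¬empty U busy]) = {s0, s1, s2}, so the formula holds at s1.

Yes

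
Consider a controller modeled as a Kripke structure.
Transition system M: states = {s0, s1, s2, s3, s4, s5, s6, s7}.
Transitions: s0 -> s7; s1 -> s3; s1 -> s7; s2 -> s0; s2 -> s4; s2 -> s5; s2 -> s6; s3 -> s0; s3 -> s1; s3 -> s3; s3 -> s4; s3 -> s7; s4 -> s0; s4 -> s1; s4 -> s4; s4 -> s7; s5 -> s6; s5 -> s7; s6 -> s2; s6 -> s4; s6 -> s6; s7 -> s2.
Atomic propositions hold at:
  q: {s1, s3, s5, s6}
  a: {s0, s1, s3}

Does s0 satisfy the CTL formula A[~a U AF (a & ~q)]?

Sat(~a) = {s2, s4, s5, s6, s7}
Sat(~q) = {s0, s2, s4, s7}
Sat(a & ~q) = {s0}
AF (a & ~q): least fixpoint, start Z0 = {s0}, add states with every successor in Z. Already a fixed point.
Sat(AF (a & ~q)) = {s0}
A[~a U AF (a & ~q)]: least fixpoint, start Z0 = Sat(AF (a & ~q)) = {s0}, add states in Sat(~a) with every successor in Z. Already a fixed point.
Sat(A[~a U AF (a & ~q)]) = {s0}
s0 ∈ Sat(A[~a U AF (a & ~q)]) = {s0}, so the formula holds at s0.

Yes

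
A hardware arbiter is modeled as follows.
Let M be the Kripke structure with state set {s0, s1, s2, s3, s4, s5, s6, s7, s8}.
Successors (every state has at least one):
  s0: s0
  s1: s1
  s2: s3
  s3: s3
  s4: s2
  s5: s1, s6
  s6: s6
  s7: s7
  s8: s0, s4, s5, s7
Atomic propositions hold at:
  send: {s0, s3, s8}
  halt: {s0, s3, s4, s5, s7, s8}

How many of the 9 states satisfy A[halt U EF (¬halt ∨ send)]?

Sat(¬halt) = {s1, s2, s6}
Sat(¬halt ∨ send) = {s0, s1, s2, s3, s6, s8}
EF (¬halt ∨ send): least fixpoint, start Z0 = {s0, s1, s2, s3, s6, s8}, add states with some successor in Z. Z1 = {s0, s1, s2, s3, s4, s5, s6, s8}; fixed.
Sat(EF (¬halt ∨ send)) = {s0, s1, s2, s3, s4, s5, s6, s8}
A[halt U EF (¬halt ∨ send)]: least fixpoint, start Z0 = Sat(EF (¬halt ∨ send)) = {s0, s1, s2, s3, s4, s5, s6, s8}, add states in Sat(halt) with every successor in Z. Already a fixed point.
Sat(A[halt U EF (¬halt ∨ send)]) = {s0, s1, s2, s3, s4, s5, s6, s8}
|Sat(A[halt U EF (¬halt ∨ send)])| = |{s0, s1, s2, s3, s4, s5, s6, s8}| = 8.

8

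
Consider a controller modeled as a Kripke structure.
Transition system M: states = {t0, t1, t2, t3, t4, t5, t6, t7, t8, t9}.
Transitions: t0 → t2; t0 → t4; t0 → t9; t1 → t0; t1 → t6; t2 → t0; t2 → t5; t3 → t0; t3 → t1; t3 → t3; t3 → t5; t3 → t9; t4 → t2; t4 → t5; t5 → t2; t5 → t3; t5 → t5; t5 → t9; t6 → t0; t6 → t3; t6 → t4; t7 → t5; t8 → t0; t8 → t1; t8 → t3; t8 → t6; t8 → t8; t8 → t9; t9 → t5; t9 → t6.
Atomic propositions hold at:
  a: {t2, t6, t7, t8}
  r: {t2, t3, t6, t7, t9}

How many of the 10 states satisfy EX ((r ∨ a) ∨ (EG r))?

8

Sat(r ∨ a) = {t2, t3, t6, t7, t8, t9}
EG r: greatest fixpoint, start Z0 = {t2, t3, t6, t7, t9}, keep only states in Sat with some successor in Z. Z1 = {t3, t6, t9}; fixed.
Sat(EG r) = {t3, t6, t9}
Sat((r ∨ a) ∨ (EG r)) = {t2, t3, t6, t7, t8, t9}
Sat(EX ((r ∨ a) ∨ (EG r))) = {s : some successor in {t2, t3, t6, t7, t8, t9}} = {t0, t1, t3, t4, t5, t6, t8, t9}
|Sat(EX ((r ∨ a) ∨ (EG r)))| = |{t0, t1, t3, t4, t5, t6, t8, t9}| = 8.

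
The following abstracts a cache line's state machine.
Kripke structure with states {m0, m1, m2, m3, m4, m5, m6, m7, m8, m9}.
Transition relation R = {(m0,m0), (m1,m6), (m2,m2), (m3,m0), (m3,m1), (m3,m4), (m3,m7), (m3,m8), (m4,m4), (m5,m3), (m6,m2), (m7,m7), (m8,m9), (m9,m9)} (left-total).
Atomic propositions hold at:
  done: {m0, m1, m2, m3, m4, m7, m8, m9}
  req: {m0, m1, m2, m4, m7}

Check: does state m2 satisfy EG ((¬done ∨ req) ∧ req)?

Yes

Sat(¬done) = {m5, m6}
Sat(¬done ∨ req) = {m0, m1, m2, m4, m5, m6, m7}
Sat((¬done ∨ req) ∧ req) = {m0, m1, m2, m4, m7}
EG ((¬done ∨ req) ∧ req): greatest fixpoint, start Z0 = {m0, m1, m2, m4, m7}, keep only states in Sat with some successor in Z. Z1 = {m0, m2, m4, m7}; fixed.
Sat(EG ((¬done ∨ req) ∧ req)) = {m0, m2, m4, m7}
m2 ∈ Sat(EG ((¬done ∨ req) ∧ req)) = {m0, m2, m4, m7}, so the formula holds at m2.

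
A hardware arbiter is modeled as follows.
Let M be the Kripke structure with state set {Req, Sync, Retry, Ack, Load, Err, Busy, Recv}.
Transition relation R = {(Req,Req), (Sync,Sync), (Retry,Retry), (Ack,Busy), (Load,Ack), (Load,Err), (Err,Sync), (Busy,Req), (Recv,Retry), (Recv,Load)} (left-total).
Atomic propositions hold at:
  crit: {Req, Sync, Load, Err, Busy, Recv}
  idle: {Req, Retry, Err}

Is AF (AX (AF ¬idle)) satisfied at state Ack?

Yes

Sat(¬idle) = {Sync, Ack, Load, Busy, Recv}
AF ¬idle: least fixpoint, start Z0 = {Sync, Ack, Load, Busy, Recv}, add states with every successor in Z. Z1 = {Sync, Ack, Load, Err, Busy, Recv}; fixed.
Sat(AF ¬idle) = {Sync, Ack, Load, Err, Busy, Recv}
Sat(AX (AF ¬idle)) = {s : every successor in {Sync, Ack, Load, Err, Busy, Recv}} = {Sync, Ack, Load, Err}
AF (AX (AF ¬idle)): least fixpoint, start Z0 = {Sync, Ack, Load, Err}, add states with every successor in Z. Already a fixed point.
Sat(AF (AX (AF ¬idle))) = {Sync, Ack, Load, Err}
Ack ∈ Sat(AF (AX (AF ¬idle))) = {Sync, Ack, Load, Err}, so the formula holds at Ack.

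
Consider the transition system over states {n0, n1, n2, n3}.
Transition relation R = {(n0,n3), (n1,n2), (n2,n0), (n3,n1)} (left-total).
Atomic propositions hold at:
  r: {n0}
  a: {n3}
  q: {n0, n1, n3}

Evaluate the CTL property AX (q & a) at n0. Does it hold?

Yes

Sat(q & a) = {n3}
Sat(AX (q & a)) = {s : every successor in {n3}} = {n0}
n0 ∈ Sat(AX (q & a)) = {n0}, so the formula holds at n0.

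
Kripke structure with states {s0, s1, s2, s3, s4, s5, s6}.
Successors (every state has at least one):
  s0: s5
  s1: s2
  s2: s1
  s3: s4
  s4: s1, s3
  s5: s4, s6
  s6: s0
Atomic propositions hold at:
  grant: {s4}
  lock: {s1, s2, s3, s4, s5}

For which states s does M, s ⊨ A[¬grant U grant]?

Sat(¬grant) = {s0, s1, s2, s3, s5, s6}
A[¬grant U grant]: least fixpoint, start Z0 = Sat(grant) = {s4}, add states in Sat(¬grant) with every successor in Z. Z1 = {s3, s4}; fixed.
Sat(A[¬grant U grant]) = {s3, s4}

{s3, s4}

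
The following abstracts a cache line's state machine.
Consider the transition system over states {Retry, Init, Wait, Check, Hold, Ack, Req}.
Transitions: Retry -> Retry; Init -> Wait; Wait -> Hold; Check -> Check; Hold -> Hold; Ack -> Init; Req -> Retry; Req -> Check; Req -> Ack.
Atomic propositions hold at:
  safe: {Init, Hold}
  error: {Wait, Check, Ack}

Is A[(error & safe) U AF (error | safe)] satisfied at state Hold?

Yes

Sat(error & safe) = ∅
Sat(error | safe) = {Init, Wait, Check, Hold, Ack}
AF (error | safe): least fixpoint, start Z0 = {Init, Wait, Check, Hold, Ack}, add states with every successor in Z. Already a fixed point.
Sat(AF (error | safe)) = {Init, Wait, Check, Hold, Ack}
A[(error & safe) U AF (error | safe)]: least fixpoint, start Z0 = Sat(AF (error | safe)) = {Init, Wait, Check, Hold, Ack}, add states in Sat(error & safe) with every successor in Z. Already a fixed point.
Sat(A[(error & safe) U AF (error | safe)]) = {Init, Wait, Check, Hold, Ack}
Hold ∈ Sat(A[(error & safe) U AF (error | safe)]) = {Init, Wait, Check, Hold, Ack}, so the formula holds at Hold.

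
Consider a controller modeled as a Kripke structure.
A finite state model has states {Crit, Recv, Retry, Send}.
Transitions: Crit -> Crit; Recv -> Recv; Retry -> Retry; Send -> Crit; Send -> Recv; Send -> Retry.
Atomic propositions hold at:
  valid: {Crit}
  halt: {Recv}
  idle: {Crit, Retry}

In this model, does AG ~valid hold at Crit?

Sat(~valid) = {Recv, Retry, Send}
AG ~valid: greatest fixpoint, start Z0 = {Recv, Retry, Send}, keep only states in Sat with every successor in Z. Z1 = {Recv, Retry}; fixed.
Sat(AG ~valid) = {Recv, Retry}
Crit ∉ Sat(AG ~valid) = {Recv, Retry}, so the formula does not hold at Crit.

No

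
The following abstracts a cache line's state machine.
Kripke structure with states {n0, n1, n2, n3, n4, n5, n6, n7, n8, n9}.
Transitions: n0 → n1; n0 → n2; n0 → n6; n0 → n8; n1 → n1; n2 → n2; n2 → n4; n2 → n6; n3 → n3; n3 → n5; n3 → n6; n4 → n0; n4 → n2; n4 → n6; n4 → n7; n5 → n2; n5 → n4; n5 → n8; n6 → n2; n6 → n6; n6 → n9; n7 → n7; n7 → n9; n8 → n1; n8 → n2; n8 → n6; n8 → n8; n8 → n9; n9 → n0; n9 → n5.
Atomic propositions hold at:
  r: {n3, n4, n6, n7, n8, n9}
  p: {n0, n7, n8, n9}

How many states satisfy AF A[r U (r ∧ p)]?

Sat(r ∧ p) = {n7, n8, n9}
A[r U (r ∧ p)]: least fixpoint, start Z0 = Sat((r ∧ p)) = {n7, n8, n9}, add states in Sat(r) with every successor in Z. Already a fixed point.
Sat(A[r U (r ∧ p)]) = {n7, n8, n9}
AF A[r U (r ∧ p)]: least fixpoint, start Z0 = {n7, n8, n9}, add states with every successor in Z. Already a fixed point.
Sat(AF A[r U (r ∧ p)]) = {n7, n8, n9}
|Sat(AF A[r U (r ∧ p)])| = |{n7, n8, n9}| = 3.

3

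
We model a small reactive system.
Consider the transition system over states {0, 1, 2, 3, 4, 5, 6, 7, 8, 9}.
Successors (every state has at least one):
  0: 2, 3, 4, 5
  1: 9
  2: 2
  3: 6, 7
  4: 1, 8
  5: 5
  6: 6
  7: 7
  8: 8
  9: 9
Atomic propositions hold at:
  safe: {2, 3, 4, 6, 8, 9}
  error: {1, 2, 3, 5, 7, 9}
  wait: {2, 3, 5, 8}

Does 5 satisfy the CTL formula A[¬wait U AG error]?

Yes

Sat(¬wait) = {0, 1, 4, 6, 7, 9}
AG error: greatest fixpoint, start Z0 = {1, 2, 3, 5, 7, 9}, keep only states in Sat with every successor in Z. Z1 = {1, 2, 5, 7, 9}; fixed.
Sat(AG error) = {1, 2, 5, 7, 9}
A[¬wait U AG error]: least fixpoint, start Z0 = Sat(AG error) = {1, 2, 5, 7, 9}, add states in Sat(¬wait) with every successor in Z. Already a fixed point.
Sat(A[¬wait U AG error]) = {1, 2, 5, 7, 9}
5 ∈ Sat(A[¬wait U AG error]) = {1, 2, 5, 7, 9}, so the formula holds at 5.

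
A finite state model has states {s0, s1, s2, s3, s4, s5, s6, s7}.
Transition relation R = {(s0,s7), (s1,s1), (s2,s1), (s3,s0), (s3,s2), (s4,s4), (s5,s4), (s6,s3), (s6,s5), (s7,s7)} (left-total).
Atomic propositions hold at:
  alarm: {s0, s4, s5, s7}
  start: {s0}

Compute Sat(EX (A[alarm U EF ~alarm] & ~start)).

Sat(~alarm) = {s1, s2, s3, s6}
EF ~alarm: least fixpoint, start Z0 = {s1, s2, s3, s6}, add states with some successor in Z. Already a fixed point.
Sat(EF ~alarm) = {s1, s2, s3, s6}
A[alarm U EF ~alarm]: least fixpoint, start Z0 = Sat(EF ~alarm) = {s1, s2, s3, s6}, add states in Sat(alarm) with every successor in Z. Already a fixed point.
Sat(A[alarm U EF ~alarm]) = {s1, s2, s3, s6}
Sat(~start) = {s1, s2, s3, s4, s5, s6, s7}
Sat(A[alarm U EF ~alarm] & ~start) = {s1, s2, s3, s6}
Sat(EX (A[alarm U EF ~alarm] & ~start)) = {s : some successor in {s1, s2, s3, s6}} = {s1, s2, s3, s6}

{s1, s2, s3, s6}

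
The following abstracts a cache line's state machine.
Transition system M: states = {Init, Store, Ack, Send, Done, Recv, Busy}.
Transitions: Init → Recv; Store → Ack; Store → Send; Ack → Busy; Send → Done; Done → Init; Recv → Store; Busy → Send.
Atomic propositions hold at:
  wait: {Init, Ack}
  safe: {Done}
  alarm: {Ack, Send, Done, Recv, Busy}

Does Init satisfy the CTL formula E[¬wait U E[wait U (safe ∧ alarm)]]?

No

Sat(¬wait) = {Store, Send, Done, Recv, Busy}
Sat(safe ∧ alarm) = {Done}
E[wait U (safe ∧ alarm)]: least fixpoint, start Z0 = Sat((safe ∧ alarm)) = {Done}, add states in Sat(wait) with some successor in Z. Already a fixed point.
Sat(E[wait U (safe ∧ alarm)]) = {Done}
E[¬wait U E[wait U (safe ∧ alarm)]]: least fixpoint, start Z0 = Sat(E[wait U (safe ∧ alarm)]) = {Done}, add states in Sat(¬wait) with some successor in Z. Z1 = {Send, Done}; Z2 = {Store, Send, Done, Busy}; Z3 = {Store, Send, Done, Recv, Busy}; fixed.
Sat(E[¬wait U E[wait U (safe ∧ alarm)]]) = {Store, Send, Done, Recv, Busy}
Init ∉ Sat(E[¬wait U E[wait U (safe ∧ alarm)]]) = {Store, Send, Done, Recv, Busy}, so the formula does not hold at Init.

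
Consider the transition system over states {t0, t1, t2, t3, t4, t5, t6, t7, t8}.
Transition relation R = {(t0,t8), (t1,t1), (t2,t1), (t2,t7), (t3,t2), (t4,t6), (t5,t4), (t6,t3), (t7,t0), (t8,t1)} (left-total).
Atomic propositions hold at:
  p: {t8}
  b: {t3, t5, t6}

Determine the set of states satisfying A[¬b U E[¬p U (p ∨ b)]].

Sat(¬b) = {t0, t1, t2, t4, t7, t8}
Sat(¬p) = {t0, t1, t2, t3, t4, t5, t6, t7}
Sat(p ∨ b) = {t3, t5, t6, t8}
E[¬p U (p ∨ b)]: least fixpoint, start Z0 = Sat((p ∨ b)) = {t3, t5, t6, t8}, add states in Sat(¬p) with some successor in Z. Z1 = {t0, t3, t4, t5, t6, t8}; Z2 = {t0, t3, t4, t5, t6, t7, t8}; Z3 = {t0, t2, t3, t4, t5, t6, t7, t8}; fixed.
Sat(E[¬p U (p ∨ b)]) = {t0, t2, t3, t4, t5, t6, t7, t8}
A[¬b U E[¬p U (p ∨ b)]]: least fixpoint, start Z0 = Sat(E[¬p U (p ∨ b)]) = {t0, t2, t3, t4, t5, t6, t7, t8}, add states in Sat(¬b) with every successor in Z. Already a fixed point.
Sat(A[¬b U E[¬p U (p ∨ b)]]) = {t0, t2, t3, t4, t5, t6, t7, t8}

{t0, t2, t3, t4, t5, t6, t7, t8}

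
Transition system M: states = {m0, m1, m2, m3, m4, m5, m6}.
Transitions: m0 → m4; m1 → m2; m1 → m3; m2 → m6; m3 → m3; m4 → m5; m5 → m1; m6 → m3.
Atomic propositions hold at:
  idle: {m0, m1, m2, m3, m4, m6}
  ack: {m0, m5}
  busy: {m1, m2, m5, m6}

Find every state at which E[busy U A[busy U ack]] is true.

A[busy U ack]: least fixpoint, start Z0 = Sat(ack) = {m0, m5}, add states in Sat(busy) with every successor in Z. Already a fixed point.
Sat(A[busy U ack]) = {m0, m5}
E[busy U A[busy U ack]]: least fixpoint, start Z0 = Sat(A[busy U ack]) = {m0, m5}, add states in Sat(busy) with some successor in Z. Already a fixed point.
Sat(E[busy U A[busy U ack]]) = {m0, m5}

{m0, m5}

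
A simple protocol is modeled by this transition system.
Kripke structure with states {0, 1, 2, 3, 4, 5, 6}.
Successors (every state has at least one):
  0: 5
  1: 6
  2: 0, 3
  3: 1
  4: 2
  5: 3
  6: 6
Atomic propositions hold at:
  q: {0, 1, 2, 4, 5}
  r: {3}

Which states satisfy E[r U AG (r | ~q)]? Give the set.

{6}

Sat(~q) = {3, 6}
Sat(r | ~q) = {3, 6}
AG (r | ~q): greatest fixpoint, start Z0 = {3, 6}, keep only states in Sat with every successor in Z. Z1 = {6}; fixed.
Sat(AG (r | ~q)) = {6}
E[r U AG (r | ~q)]: least fixpoint, start Z0 = Sat(AG (r | ~q)) = {6}, add states in Sat(r) with some successor in Z. Already a fixed point.
Sat(E[r U AG (r | ~q)]) = {6}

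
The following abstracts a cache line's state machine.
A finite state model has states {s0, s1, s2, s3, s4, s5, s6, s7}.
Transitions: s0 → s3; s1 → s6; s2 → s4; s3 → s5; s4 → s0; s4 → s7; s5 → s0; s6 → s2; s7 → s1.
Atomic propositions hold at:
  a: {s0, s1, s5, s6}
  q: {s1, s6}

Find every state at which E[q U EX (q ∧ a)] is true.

{s1, s7}

Sat(q ∧ a) = {s1, s6}
Sat(EX (q ∧ a)) = {s : some successor in {s1, s6}} = {s1, s7}
E[q U EX (q ∧ a)]: least fixpoint, start Z0 = Sat(EX (q ∧ a)) = {s1, s7}, add states in Sat(q) with some successor in Z. Already a fixed point.
Sat(E[q U EX (q ∧ a)]) = {s1, s7}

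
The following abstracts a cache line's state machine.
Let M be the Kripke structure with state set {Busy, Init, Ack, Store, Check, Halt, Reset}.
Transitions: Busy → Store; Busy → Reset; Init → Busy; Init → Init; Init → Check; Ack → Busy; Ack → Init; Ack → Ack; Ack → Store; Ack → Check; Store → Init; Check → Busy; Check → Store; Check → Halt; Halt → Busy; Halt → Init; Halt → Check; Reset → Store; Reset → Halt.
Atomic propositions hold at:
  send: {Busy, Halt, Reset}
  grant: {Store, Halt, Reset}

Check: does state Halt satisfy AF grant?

AF grant: least fixpoint, start Z0 = {Store, Halt, Reset}, add states with every successor in Z. Z1 = {Busy, Store, Halt, Reset}; Z2 = {Busy, Store, Check, Halt, Reset}; fixed.
Sat(AF grant) = {Busy, Store, Check, Halt, Reset}
Halt ∈ Sat(AF grant) = {Busy, Store, Check, Halt, Reset}, so the formula holds at Halt.

Yes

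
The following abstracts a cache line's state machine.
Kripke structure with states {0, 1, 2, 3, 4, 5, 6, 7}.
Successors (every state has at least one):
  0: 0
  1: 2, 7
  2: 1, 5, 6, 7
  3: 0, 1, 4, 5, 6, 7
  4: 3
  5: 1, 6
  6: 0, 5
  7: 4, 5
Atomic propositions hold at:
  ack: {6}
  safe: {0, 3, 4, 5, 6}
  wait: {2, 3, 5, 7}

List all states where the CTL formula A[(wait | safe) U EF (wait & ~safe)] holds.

{1, 2, 3, 4, 5, 6, 7}

Sat(wait | safe) = {0, 2, 3, 4, 5, 6, 7}
Sat(~safe) = {1, 2, 7}
Sat(wait & ~safe) = {2, 7}
EF (wait & ~safe): least fixpoint, start Z0 = {2, 7}, add states with some successor in Z. Z1 = {1, 2, 3, 7}; Z2 = {1, 2, 3, 4, 5, 7}; Z3 = {1, 2, 3, 4, 5, 6, 7}; fixed.
Sat(EF (wait & ~safe)) = {1, 2, 3, 4, 5, 6, 7}
A[(wait | safe) U EF (wait & ~safe)]: least fixpoint, start Z0 = Sat(EF (wait & ~safe)) = {1, 2, 3, 4, 5, 6, 7}, add states in Sat(wait | safe) with every successor in Z. Already a fixed point.
Sat(A[(wait | safe) U EF (wait & ~safe)]) = {1, 2, 3, 4, 5, 6, 7}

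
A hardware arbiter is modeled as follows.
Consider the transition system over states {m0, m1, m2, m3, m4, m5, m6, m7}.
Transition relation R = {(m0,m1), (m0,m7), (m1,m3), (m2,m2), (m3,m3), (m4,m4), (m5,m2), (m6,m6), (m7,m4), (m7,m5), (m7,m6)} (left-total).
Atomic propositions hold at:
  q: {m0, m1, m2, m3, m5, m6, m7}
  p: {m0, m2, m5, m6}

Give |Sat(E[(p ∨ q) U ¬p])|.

5

Sat(p ∨ q) = {m0, m1, m2, m3, m5, m6, m7}
Sat(¬p) = {m1, m3, m4, m7}
E[(p ∨ q) U ¬p]: least fixpoint, start Z0 = Sat(¬p) = {m1, m3, m4, m7}, add states in Sat(p ∨ q) with some successor in Z. Z1 = {m0, m1, m3, m4, m7}; fixed.
Sat(E[(p ∨ q) U ¬p]) = {m0, m1, m3, m4, m7}
|Sat(E[(p ∨ q) U ¬p])| = |{m0, m1, m3, m4, m7}| = 5.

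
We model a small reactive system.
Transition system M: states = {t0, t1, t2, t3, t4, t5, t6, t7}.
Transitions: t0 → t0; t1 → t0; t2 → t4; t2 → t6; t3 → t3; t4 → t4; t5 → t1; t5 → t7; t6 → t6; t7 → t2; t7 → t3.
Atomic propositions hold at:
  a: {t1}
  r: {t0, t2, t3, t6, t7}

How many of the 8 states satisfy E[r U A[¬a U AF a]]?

1

Sat(¬a) = {t0, t2, t3, t4, t5, t6, t7}
AF a: least fixpoint, start Z0 = {t1}, add states with every successor in Z. Already a fixed point.
Sat(AF a) = {t1}
A[¬a U AF a]: least fixpoint, start Z0 = Sat(AF a) = {t1}, add states in Sat(¬a) with every successor in Z. Already a fixed point.
Sat(A[¬a U AF a]) = {t1}
E[r U A[¬a U AF a]]: least fixpoint, start Z0 = Sat(A[¬a U AF a]) = {t1}, add states in Sat(r) with some successor in Z. Already a fixed point.
Sat(E[r U A[¬a U AF a]]) = {t1}
|Sat(E[r U A[¬a U AF a]])| = |{t1}| = 1.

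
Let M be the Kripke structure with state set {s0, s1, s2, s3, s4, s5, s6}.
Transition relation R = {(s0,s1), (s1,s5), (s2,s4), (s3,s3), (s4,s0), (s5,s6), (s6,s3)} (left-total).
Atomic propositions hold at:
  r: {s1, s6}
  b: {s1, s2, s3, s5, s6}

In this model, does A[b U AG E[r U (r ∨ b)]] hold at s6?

Yes

Sat(r ∨ b) = {s1, s2, s3, s5, s6}
E[r U (r ∨ b)]: least fixpoint, start Z0 = Sat((r ∨ b)) = {s1, s2, s3, s5, s6}, add states in Sat(r) with some successor in Z. Already a fixed point.
Sat(E[r U (r ∨ b)]) = {s1, s2, s3, s5, s6}
AG E[r U (r ∨ b)]: greatest fixpoint, start Z0 = {s1, s2, s3, s5, s6}, keep only states in Sat with every successor in Z. Z1 = {s1, s3, s5, s6}; fixed.
Sat(AG E[r U (r ∨ b)]) = {s1, s3, s5, s6}
A[b U AG E[r U (r ∨ b)]]: least fixpoint, start Z0 = Sat(AG E[r U (r ∨ b)]) = {s1, s3, s5, s6}, add states in Sat(b) with every successor in Z. Already a fixed point.
Sat(A[b U AG E[r U (r ∨ b)]]) = {s1, s3, s5, s6}
s6 ∈ Sat(A[b U AG E[r U (r ∨ b)]]) = {s1, s3, s5, s6}, so the formula holds at s6.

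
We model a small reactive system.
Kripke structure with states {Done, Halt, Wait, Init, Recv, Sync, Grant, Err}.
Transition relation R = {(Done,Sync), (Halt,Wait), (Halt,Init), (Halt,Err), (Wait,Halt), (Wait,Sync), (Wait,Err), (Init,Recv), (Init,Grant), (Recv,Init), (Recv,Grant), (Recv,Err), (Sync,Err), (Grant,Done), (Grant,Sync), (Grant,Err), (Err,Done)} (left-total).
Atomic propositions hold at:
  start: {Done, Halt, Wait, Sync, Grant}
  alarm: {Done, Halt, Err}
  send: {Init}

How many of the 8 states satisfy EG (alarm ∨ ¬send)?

7

Sat(¬send) = {Done, Halt, Wait, Recv, Sync, Grant, Err}
Sat(alarm ∨ ¬send) = {Done, Halt, Wait, Recv, Sync, Grant, Err}
EG (alarm ∨ ¬send): greatest fixpoint, start Z0 = {Done, Halt, Wait, Recv, Sync, Grant, Err}, keep only states in Sat with some successor in Z. Already a fixed point.
Sat(EG (alarm ∨ ¬send)) = {Done, Halt, Wait, Recv, Sync, Grant, Err}
|Sat(EG (alarm ∨ ¬send))| = |{Done, Halt, Wait, Recv, Sync, Grant, Err}| = 7.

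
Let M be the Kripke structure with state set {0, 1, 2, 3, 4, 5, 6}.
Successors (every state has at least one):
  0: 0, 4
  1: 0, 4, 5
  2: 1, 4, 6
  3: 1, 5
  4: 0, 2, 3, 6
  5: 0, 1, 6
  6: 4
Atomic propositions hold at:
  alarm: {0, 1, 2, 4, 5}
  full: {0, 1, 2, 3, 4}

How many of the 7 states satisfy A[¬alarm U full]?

6

Sat(¬alarm) = {3, 6}
A[¬alarm U full]: least fixpoint, start Z0 = Sat(full) = {0, 1, 2, 3, 4}, add states in Sat(¬alarm) with every successor in Z. Z1 = {0, 1, 2, 3, 4, 6}; fixed.
Sat(A[¬alarm U full]) = {0, 1, 2, 3, 4, 6}
|Sat(A[¬alarm U full])| = |{0, 1, 2, 3, 4, 6}| = 6.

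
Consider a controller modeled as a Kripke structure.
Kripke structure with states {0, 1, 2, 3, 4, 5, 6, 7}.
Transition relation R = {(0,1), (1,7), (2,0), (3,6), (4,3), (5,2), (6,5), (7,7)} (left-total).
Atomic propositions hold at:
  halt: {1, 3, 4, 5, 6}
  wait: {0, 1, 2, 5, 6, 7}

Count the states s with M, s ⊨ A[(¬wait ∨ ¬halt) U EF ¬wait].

Sat(¬wait) = {3, 4}
Sat(¬halt) = {0, 2, 7}
Sat(¬wait ∨ ¬halt) = {0, 2, 3, 4, 7}
EF ¬wait: least fixpoint, start Z0 = {3, 4}, add states with some successor in Z. Already a fixed point.
Sat(EF ¬wait) = {3, 4}
A[(¬wait ∨ ¬halt) U EF ¬wait]: least fixpoint, start Z0 = Sat(EF ¬wait) = {3, 4}, add states in Sat(¬wait ∨ ¬halt) with every successor in Z. Already a fixed point.
Sat(A[(¬wait ∨ ¬halt) U EF ¬wait]) = {3, 4}
|Sat(A[(¬wait ∨ ¬halt) U EF ¬wait])| = |{3, 4}| = 2.

2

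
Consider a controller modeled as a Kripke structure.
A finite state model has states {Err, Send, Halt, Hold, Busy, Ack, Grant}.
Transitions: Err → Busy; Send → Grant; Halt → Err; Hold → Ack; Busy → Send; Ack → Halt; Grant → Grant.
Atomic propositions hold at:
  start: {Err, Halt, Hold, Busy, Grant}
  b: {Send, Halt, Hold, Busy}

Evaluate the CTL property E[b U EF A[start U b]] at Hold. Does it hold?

A[start U b]: least fixpoint, start Z0 = Sat(b) = {Send, Halt, Hold, Busy}, add states in Sat(start) with every successor in Z. Z1 = {Err, Send, Halt, Hold, Busy}; fixed.
Sat(A[start U b]) = {Err, Send, Halt, Hold, Busy}
EF A[start U b]: least fixpoint, start Z0 = {Err, Send, Halt, Hold, Busy}, add states with some successor in Z. Z1 = {Err, Send, Halt, Hold, Busy, Ack}; fixed.
Sat(EF A[start U b]) = {Err, Send, Halt, Hold, Busy, Ack}
E[b U EF A[start U b]]: least fixpoint, start Z0 = Sat(EF A[start U b]) = {Err, Send, Halt, Hold, Busy, Ack}, add states in Sat(b) with some successor in Z. Already a fixed point.
Sat(E[b U EF A[start U b]]) = {Err, Send, Halt, Hold, Busy, Ack}
Hold ∈ Sat(E[b U EF A[start U b]]) = {Err, Send, Halt, Hold, Busy, Ack}, so the formula holds at Hold.

Yes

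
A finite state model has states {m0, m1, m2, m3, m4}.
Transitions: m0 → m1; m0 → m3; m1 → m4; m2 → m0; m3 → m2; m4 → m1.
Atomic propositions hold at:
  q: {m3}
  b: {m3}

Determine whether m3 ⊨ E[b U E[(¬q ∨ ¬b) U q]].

Yes

Sat(¬q) = {m0, m1, m2, m4}
Sat(¬b) = {m0, m1, m2, m4}
Sat(¬q ∨ ¬b) = {m0, m1, m2, m4}
E[(¬q ∨ ¬b) U q]: least fixpoint, start Z0 = Sat(q) = {m3}, add states in Sat(¬q ∨ ¬b) with some successor in Z. Z1 = {m0, m3}; Z2 = {m0, m2, m3}; fixed.
Sat(E[(¬q ∨ ¬b) U q]) = {m0, m2, m3}
E[b U E[(¬q ∨ ¬b) U q]]: least fixpoint, start Z0 = Sat(E[(¬q ∨ ¬b) U q]) = {m0, m2, m3}, add states in Sat(b) with some successor in Z. Already a fixed point.
Sat(E[b U E[(¬q ∨ ¬b) U q]]) = {m0, m2, m3}
m3 ∈ Sat(E[b U E[(¬q ∨ ¬b) U q]]) = {m0, m2, m3}, so the formula holds at m3.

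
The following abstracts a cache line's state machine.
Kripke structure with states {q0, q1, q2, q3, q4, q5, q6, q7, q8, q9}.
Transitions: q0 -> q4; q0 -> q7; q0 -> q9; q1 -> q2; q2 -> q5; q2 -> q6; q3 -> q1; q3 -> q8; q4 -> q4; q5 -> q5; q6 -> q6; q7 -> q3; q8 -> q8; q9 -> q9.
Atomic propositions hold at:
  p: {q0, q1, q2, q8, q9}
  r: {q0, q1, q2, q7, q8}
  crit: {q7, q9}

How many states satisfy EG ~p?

3

Sat(~p) = {q3, q4, q5, q6, q7}
EG ~p: greatest fixpoint, start Z0 = {q3, q4, q5, q6, q7}, keep only states in Sat with some successor in Z. Z1 = {q4, q5, q6, q7}; Z2 = {q4, q5, q6}; fixed.
Sat(EG ~p) = {q4, q5, q6}
|Sat(EG ~p)| = |{q4, q5, q6}| = 3.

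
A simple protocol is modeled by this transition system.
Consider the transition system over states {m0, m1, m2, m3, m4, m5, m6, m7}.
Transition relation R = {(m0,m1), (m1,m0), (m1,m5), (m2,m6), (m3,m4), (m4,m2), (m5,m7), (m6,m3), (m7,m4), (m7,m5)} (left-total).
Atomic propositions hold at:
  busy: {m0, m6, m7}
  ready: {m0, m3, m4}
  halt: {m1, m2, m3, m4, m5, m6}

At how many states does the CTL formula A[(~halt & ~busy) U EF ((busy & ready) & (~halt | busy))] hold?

Sat(~halt) = {m0, m7}
Sat(~busy) = {m1, m2, m3, m4, m5}
Sat(~halt & ~busy) = ∅
Sat(busy & ready) = {m0}
Sat(~halt | busy) = {m0, m6, m7}
Sat((busy & ready) & (~halt | busy)) = {m0}
EF ((busy & ready) & (~halt | busy)): least fixpoint, start Z0 = {m0}, add states with some successor in Z. Z1 = {m0, m1}; fixed.
Sat(EF ((busy & ready) & (~halt | busy))) = {m0, m1}
A[(~halt & ~busy) U EF ((busy & ready) & (~halt | busy))]: least fixpoint, start Z0 = Sat(EF ((busy & ready) & (~halt | busy))) = {m0, m1}, add states in Sat(~halt & ~busy) with every successor in Z. Already a fixed point.
Sat(A[(~halt & ~busy) U EF ((busy & ready) & (~halt | busy))]) = {m0, m1}
|Sat(A[(~halt & ~busy) U EF ((busy & ready) & (~halt | busy))])| = |{m0, m1}| = 2.

2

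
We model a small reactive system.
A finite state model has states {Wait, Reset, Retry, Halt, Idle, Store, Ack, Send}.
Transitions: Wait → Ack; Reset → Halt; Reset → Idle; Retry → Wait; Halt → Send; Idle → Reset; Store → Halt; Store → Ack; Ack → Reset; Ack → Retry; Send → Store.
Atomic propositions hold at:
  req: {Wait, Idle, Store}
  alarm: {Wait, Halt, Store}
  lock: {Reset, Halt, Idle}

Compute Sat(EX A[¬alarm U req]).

{Reset, Retry, Halt, Ack, Send}

Sat(¬alarm) = {Reset, Retry, Idle, Ack, Send}
A[¬alarm U req]: least fixpoint, start Z0 = Sat(req) = {Wait, Idle, Store}, add states in Sat(¬alarm) with every successor in Z. Z1 = {Wait, Retry, Idle, Store, Send}; fixed.
Sat(A[¬alarm U req]) = {Wait, Retry, Idle, Store, Send}
Sat(EX A[¬alarm U req]) = {s : some successor in {Wait, Retry, Idle, Store, Send}} = {Reset, Retry, Halt, Ack, Send}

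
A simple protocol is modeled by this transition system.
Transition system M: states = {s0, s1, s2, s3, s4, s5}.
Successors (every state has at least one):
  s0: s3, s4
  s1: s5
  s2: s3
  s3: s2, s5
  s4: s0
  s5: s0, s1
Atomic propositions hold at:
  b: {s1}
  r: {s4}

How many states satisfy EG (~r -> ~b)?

5

Sat(~r) = {s0, s1, s2, s3, s5}
Sat(~b) = {s0, s2, s3, s4, s5}
Sat(~r -> ~b) = {s0, s2, s3, s4, s5}
EG (~r -> ~b): greatest fixpoint, start Z0 = {s0, s2, s3, s4, s5}, keep only states in Sat with some successor in Z. Already a fixed point.
Sat(EG (~r -> ~b)) = {s0, s2, s3, s4, s5}
|Sat(EG (~r -> ~b))| = |{s0, s2, s3, s4, s5}| = 5.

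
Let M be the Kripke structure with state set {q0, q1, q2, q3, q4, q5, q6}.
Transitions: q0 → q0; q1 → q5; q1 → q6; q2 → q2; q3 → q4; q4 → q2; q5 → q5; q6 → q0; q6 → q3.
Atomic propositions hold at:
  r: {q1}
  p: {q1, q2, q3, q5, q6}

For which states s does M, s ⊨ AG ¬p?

Sat(¬p) = {q0, q4}
AG ¬p: greatest fixpoint, start Z0 = {q0, q4}, keep only states in Sat with every successor in Z. Z1 = {q0}; fixed.
Sat(AG ¬p) = {q0}

{q0}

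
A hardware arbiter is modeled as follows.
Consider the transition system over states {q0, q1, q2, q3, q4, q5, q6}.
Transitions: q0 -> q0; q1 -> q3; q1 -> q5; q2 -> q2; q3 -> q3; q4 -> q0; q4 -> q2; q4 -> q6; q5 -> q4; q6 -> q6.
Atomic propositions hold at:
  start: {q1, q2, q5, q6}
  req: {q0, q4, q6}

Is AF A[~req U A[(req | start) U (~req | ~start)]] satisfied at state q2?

Yes

Sat(~req) = {q1, q2, q3, q5}
Sat(req | start) = {q0, q1, q2, q4, q5, q6}
Sat(~start) = {q0, q3, q4}
Sat(~req | ~start) = {q0, q1, q2, q3, q4, q5}
A[(req | start) U (~req | ~start)]: least fixpoint, start Z0 = Sat((~req | ~start)) = {q0, q1, q2, q3, q4, q5}, add states in Sat(req | start) with every successor in Z. Already a fixed point.
Sat(A[(req | start) U (~req | ~start)]) = {q0, q1, q2, q3, q4, q5}
A[~req U A[(req | start) U (~req | ~start)]]: least fixpoint, start Z0 = Sat(A[(req | start) U (~req | ~start)]) = {q0, q1, q2, q3, q4, q5}, add states in Sat(~req) with every successor in Z. Already a fixed point.
Sat(A[~req U A[(req | start) U (~req | ~start)]]) = {q0, q1, q2, q3, q4, q5}
AF A[~req U A[(req | start) U (~req | ~start)]]: least fixpoint, start Z0 = {q0, q1, q2, q3, q4, q5}, add states with every successor in Z. Already a fixed point.
Sat(AF A[~req U A[(req | start) U (~req | ~start)]]) = {q0, q1, q2, q3, q4, q5}
q2 ∈ Sat(AF A[~req U A[(req | start) U (~req | ~start)]]) = {q0, q1, q2, q3, q4, q5}, so the formula holds at q2.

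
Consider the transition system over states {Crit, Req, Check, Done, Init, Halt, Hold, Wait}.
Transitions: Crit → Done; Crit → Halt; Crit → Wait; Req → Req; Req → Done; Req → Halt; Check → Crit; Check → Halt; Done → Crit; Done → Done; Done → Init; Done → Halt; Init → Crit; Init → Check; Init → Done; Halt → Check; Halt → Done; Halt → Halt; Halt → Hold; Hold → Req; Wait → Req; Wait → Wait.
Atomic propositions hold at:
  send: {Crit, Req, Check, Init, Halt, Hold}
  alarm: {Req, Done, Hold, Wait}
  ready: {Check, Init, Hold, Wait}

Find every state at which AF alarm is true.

AF alarm: least fixpoint, start Z0 = {Req, Done, Hold, Wait}, add states with every successor in Z. Already a fixed point.
Sat(AF alarm) = {Req, Done, Hold, Wait}

{Req, Done, Hold, Wait}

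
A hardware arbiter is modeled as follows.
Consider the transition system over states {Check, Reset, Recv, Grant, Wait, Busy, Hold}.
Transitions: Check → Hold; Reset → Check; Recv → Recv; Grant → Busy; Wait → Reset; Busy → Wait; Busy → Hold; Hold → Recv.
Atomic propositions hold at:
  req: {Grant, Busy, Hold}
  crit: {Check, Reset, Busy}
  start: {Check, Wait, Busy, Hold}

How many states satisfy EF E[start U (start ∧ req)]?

Sat(start ∧ req) = {Busy, Hold}
E[start U (start ∧ req)]: least fixpoint, start Z0 = Sat((start ∧ req)) = {Busy, Hold}, add states in Sat(start) with some successor in Z. Z1 = {Check, Busy, Hold}; fixed.
Sat(E[start U (start ∧ req)]) = {Check, Busy, Hold}
EF E[start U (start ∧ req)]: least fixpoint, start Z0 = {Check, Busy, Hold}, add states with some successor in Z. Z1 = {Check, Reset, Grant, Busy, Hold}; Z2 = {Check, Reset, Grant, Wait, Busy, Hold}; fixed.
Sat(EF E[start U (start ∧ req)]) = {Check, Reset, Grant, Wait, Busy, Hold}
|Sat(EF E[start U (start ∧ req)])| = |{Check, Reset, Grant, Wait, Busy, Hold}| = 6.

6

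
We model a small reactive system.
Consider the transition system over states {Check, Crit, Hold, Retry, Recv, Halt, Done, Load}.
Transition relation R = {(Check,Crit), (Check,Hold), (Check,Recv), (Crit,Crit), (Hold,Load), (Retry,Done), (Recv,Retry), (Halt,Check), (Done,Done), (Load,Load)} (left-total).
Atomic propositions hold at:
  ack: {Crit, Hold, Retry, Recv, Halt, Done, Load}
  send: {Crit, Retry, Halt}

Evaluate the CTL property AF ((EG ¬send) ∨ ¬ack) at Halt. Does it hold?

Sat(¬send) = {Check, Hold, Recv, Done, Load}
EG ¬send: greatest fixpoint, start Z0 = {Check, Hold, Recv, Done, Load}, keep only states in Sat with some successor in Z. Z1 = {Check, Hold, Done, Load}; fixed.
Sat(EG ¬send) = {Check, Hold, Done, Load}
Sat(¬ack) = {Check}
Sat((EG ¬send) ∨ ¬ack) = {Check, Hold, Done, Load}
AF ((EG ¬send) ∨ ¬ack): least fixpoint, start Z0 = {Check, Hold, Done, Load}, add states with every successor in Z. Z1 = {Check, Hold, Retry, Halt, Done, Load}; Z2 = {Check, Hold, Retry, Recv, Halt, Done, Load}; fixed.
Sat(AF ((EG ¬send) ∨ ¬ack)) = {Check, Hold, Retry, Recv, Halt, Done, Load}
Halt ∈ Sat(AF ((EG ¬send) ∨ ¬ack)) = {Check, Hold, Retry, Recv, Halt, Done, Load}, so the formula holds at Halt.

Yes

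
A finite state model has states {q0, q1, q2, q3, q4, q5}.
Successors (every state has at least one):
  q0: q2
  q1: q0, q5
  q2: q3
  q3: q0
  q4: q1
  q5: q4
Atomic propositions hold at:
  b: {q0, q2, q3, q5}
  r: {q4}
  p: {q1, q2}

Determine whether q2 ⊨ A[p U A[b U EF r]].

No

EF r: least fixpoint, start Z0 = {q4}, add states with some successor in Z. Z1 = {q4, q5}; Z2 = {q1, q4, q5}; fixed.
Sat(EF r) = {q1, q4, q5}
A[b U EF r]: least fixpoint, start Z0 = Sat(EF r) = {q1, q4, q5}, add states in Sat(b) with every successor in Z. Already a fixed point.
Sat(A[b U EF r]) = {q1, q4, q5}
A[p U A[b U EF r]]: least fixpoint, start Z0 = Sat(A[b U EF r]) = {q1, q4, q5}, add states in Sat(p) with every successor in Z. Already a fixed point.
Sat(A[p U A[b U EF r]]) = {q1, q4, q5}
q2 ∉ Sat(A[p U A[b U EF r]]) = {q1, q4, q5}, so the formula does not hold at q2.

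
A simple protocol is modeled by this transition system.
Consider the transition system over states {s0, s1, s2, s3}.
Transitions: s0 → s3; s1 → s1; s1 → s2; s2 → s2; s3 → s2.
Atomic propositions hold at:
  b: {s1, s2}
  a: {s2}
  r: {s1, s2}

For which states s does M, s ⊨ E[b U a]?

E[b U a]: least fixpoint, start Z0 = Sat(a) = {s2}, add states in Sat(b) with some successor in Z. Z1 = {s1, s2}; fixed.
Sat(E[b U a]) = {s1, s2}

{s1, s2}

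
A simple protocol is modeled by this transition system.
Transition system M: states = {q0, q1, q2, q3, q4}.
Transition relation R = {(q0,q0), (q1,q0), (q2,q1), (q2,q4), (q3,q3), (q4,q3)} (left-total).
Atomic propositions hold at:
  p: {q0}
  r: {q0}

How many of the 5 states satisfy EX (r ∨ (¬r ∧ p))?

2

Sat(¬r) = {q1, q2, q3, q4}
Sat(¬r ∧ p) = ∅
Sat(r ∨ (¬r ∧ p)) = {q0}
Sat(EX (r ∨ (¬r ∧ p))) = {s : some successor in {q0}} = {q0, q1}
|Sat(EX (r ∨ (¬r ∧ p)))| = |{q0, q1}| = 2.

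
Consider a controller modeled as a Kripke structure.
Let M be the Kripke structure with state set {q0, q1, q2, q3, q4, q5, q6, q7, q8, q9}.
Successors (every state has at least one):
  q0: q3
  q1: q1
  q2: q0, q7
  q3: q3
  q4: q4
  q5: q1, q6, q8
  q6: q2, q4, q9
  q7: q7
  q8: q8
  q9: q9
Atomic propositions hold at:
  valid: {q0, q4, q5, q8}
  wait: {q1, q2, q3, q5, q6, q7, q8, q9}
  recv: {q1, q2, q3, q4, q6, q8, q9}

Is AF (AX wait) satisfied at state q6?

No

Sat(AX wait) = {s : every successor in {q1, q2, q3, q5, q6, q7, q8, q9}} = {q0, q1, q3, q5, q7, q8, q9}
AF (AX wait): least fixpoint, start Z0 = {q0, q1, q3, q5, q7, q8, q9}, add states with every successor in Z. Z1 = {q0, q1, q2, q3, q5, q7, q8, q9}; fixed.
Sat(AF (AX wait)) = {q0, q1, q2, q3, q5, q7, q8, q9}
q6 ∉ Sat(AF (AX wait)) = {q0, q1, q2, q3, q5, q7, q8, q9}, so the formula does not hold at q6.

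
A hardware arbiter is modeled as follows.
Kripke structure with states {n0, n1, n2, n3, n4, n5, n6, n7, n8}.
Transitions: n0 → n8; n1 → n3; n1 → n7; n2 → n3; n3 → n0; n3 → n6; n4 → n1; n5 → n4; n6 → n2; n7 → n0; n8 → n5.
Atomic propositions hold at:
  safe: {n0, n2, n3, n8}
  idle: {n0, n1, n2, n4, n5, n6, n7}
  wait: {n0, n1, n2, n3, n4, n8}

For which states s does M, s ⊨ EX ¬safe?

Sat(¬safe) = {n1, n4, n5, n6, n7}
Sat(EX ¬safe) = {s : some successor in {n1, n4, n5, n6, n7}} = {n1, n3, n4, n5, n8}

{n1, n3, n4, n5, n8}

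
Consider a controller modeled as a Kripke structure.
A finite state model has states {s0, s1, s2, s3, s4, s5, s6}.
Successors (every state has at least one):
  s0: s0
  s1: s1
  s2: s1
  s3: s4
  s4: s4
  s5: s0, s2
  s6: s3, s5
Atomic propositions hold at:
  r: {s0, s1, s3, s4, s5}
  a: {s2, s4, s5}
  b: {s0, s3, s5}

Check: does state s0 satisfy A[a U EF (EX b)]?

Sat(EX b) = {s : some successor in {s0, s3, s5}} = {s0, s5, s6}
EF (EX b): least fixpoint, start Z0 = {s0, s5, s6}, add states with some successor in Z. Already a fixed point.
Sat(EF (EX b)) = {s0, s5, s6}
A[a U EF (EX b)]: least fixpoint, start Z0 = Sat(EF (EX b)) = {s0, s5, s6}, add states in Sat(a) with every successor in Z. Already a fixed point.
Sat(A[a U EF (EX b)]) = {s0, s5, s6}
s0 ∈ Sat(A[a U EF (EX b)]) = {s0, s5, s6}, so the formula holds at s0.

Yes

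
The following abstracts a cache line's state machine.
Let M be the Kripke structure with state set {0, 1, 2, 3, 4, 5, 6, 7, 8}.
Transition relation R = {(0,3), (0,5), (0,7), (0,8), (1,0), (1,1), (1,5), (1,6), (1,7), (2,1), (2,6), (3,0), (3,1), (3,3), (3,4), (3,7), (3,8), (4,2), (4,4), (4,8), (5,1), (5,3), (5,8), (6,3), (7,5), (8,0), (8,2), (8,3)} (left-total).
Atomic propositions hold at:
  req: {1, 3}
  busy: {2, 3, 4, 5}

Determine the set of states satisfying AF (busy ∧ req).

{3, 6}

Sat(busy ∧ req) = {3}
AF (busy ∧ req): least fixpoint, start Z0 = {3}, add states with every successor in Z. Z1 = {3, 6}; fixed.
Sat(AF (busy ∧ req)) = {3, 6}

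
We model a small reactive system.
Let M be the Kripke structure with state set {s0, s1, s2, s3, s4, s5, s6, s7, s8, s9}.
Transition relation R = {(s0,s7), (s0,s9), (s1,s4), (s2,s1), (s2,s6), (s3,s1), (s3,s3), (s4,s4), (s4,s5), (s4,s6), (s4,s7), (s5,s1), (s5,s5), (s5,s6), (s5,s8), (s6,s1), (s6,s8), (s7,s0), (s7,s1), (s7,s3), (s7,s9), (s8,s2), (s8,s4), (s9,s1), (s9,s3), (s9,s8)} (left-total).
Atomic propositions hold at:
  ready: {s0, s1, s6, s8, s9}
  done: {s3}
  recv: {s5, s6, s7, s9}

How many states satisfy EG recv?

1

EG recv: greatest fixpoint, start Z0 = {s5, s6, s7, s9}, keep only states in Sat with some successor in Z. Z1 = {s5, s7}; Z2 = {s5}; fixed.
Sat(EG recv) = {s5}
|Sat(EG recv)| = |{s5}| = 1.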